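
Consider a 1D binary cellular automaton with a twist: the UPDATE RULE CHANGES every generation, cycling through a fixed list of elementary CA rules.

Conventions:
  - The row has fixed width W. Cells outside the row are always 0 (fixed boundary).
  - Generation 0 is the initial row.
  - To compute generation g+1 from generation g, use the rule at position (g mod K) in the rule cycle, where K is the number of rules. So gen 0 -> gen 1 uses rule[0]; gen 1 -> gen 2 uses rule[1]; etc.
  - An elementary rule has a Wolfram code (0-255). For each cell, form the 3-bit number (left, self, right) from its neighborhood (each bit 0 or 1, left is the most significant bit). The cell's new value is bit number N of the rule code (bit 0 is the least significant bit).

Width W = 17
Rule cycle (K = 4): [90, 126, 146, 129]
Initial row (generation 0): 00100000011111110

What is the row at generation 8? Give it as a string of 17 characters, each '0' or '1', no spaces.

Answer: 00100001111111111

Derivation:
Gen 0: 00100000011111110
Gen 1 (rule 90): 01010000110000011
Gen 2 (rule 126): 11111001111000111
Gen 3 (rule 146): 01110110110101010
Gen 4 (rule 129): 00100000000000000
Gen 5 (rule 90): 01010000000000000
Gen 6 (rule 126): 11111000000000000
Gen 7 (rule 146): 01110100000000000
Gen 8 (rule 129): 00100001111111111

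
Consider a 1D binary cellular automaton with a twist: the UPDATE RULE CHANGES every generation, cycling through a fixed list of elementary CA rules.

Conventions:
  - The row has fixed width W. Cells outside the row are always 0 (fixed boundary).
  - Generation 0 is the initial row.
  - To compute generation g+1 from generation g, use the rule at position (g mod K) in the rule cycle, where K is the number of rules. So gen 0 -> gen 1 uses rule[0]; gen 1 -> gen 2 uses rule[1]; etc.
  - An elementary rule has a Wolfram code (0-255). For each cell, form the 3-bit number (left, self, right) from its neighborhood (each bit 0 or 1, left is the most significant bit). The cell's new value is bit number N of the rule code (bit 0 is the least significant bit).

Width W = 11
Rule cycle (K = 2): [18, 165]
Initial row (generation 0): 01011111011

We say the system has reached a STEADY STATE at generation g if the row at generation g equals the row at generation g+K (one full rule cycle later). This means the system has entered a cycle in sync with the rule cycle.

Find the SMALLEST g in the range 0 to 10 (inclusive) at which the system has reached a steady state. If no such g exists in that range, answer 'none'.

Answer: 3

Derivation:
Gen 0: 01011111011
Gen 1 (rule 18): 10000000000
Gen 2 (rule 165): 10111111111
Gen 3 (rule 18): 00000000000
Gen 4 (rule 165): 11111111111
Gen 5 (rule 18): 00000000000
Gen 6 (rule 165): 11111111111
Gen 7 (rule 18): 00000000000
Gen 8 (rule 165): 11111111111
Gen 9 (rule 18): 00000000000
Gen 10 (rule 165): 11111111111
Gen 11 (rule 18): 00000000000
Gen 12 (rule 165): 11111111111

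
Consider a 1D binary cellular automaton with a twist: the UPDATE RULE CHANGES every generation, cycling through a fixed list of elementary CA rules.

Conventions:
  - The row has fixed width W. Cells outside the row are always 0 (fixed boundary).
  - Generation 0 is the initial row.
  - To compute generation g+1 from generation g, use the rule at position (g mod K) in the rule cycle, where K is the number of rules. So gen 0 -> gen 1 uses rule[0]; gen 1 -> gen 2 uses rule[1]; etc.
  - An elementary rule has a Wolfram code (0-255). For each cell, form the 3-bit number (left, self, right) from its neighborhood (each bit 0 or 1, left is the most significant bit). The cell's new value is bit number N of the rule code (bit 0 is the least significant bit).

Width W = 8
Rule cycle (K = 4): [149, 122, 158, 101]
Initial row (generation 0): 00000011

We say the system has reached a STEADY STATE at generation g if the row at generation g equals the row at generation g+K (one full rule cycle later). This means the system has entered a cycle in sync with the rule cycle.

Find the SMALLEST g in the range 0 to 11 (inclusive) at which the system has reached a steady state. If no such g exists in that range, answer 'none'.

Gen 0: 00000011
Gen 1 (rule 149): 11111000
Gen 2 (rule 122): 10001100
Gen 3 (rule 158): 11011010
Gen 4 (rule 101): 01101110
Gen 5 (rule 149): 00000101
Gen 6 (rule 122): 00001010
Gen 7 (rule 158): 00011011
Gen 8 (rule 101): 11001101
Gen 9 (rule 149): 00100001
Gen 10 (rule 122): 01010010
Gen 11 (rule 158): 11011111
Gen 12 (rule 101): 01100001
Gen 13 (rule 149): 00011101
Gen 14 (rule 122): 00110110
Gen 15 (rule 158): 01100101

Answer: none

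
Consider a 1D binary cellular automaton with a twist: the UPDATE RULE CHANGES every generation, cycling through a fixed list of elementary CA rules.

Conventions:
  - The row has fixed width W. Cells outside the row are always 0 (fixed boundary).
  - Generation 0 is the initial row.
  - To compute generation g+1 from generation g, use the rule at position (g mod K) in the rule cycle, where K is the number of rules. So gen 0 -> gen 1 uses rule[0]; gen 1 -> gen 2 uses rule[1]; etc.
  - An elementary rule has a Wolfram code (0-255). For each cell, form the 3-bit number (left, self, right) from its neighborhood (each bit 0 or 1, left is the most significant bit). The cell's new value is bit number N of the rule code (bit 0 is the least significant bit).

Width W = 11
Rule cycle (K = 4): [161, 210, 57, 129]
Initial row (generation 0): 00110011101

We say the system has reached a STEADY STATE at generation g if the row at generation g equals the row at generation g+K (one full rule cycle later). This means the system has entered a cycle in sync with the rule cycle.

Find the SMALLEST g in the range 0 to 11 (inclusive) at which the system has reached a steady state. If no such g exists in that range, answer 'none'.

Gen 0: 00110011101
Gen 1 (rule 161): 10000001010
Gen 2 (rule 210): 01000010001
Gen 3 (rule 57): 00111001100
Gen 4 (rule 129): 10010000001
Gen 5 (rule 161): 00000111100
Gen 6 (rule 210): 00001011110
Gen 7 (rule 57): 11100110001
Gen 8 (rule 129): 01000000100
Gen 9 (rule 161): 00011110001
Gen 10 (rule 210): 00101111010
Gen 11 (rule 57): 10011000101
Gen 12 (rule 129): 00000010000
Gen 13 (rule 161): 11111000111
Gen 14 (rule 210): 01111101011
Gen 15 (rule 57): 01000010110

Answer: none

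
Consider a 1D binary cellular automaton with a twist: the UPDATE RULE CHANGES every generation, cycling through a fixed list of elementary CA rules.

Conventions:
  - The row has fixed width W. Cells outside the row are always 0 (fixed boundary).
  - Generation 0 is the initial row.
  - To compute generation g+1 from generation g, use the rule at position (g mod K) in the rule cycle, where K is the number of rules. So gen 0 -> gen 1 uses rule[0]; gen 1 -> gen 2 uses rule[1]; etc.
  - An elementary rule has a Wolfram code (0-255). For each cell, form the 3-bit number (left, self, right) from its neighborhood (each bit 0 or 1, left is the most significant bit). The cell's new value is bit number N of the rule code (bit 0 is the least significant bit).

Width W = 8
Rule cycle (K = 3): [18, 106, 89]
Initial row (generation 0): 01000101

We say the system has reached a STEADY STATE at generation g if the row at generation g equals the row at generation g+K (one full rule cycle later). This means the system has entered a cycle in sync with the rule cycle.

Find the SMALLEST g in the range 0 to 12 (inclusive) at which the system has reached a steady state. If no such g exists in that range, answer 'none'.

Gen 0: 01000101
Gen 1 (rule 18): 10101000
Gen 2 (rule 106): 01010000
Gen 3 (rule 89): 00001111
Gen 4 (rule 18): 00010000
Gen 5 (rule 106): 00100000
Gen 6 (rule 89): 10011111
Gen 7 (rule 18): 01100000
Gen 8 (rule 106): 11100000
Gen 9 (rule 89): 10111111
Gen 10 (rule 18): 00000000
Gen 11 (rule 106): 00000000
Gen 12 (rule 89): 11111111
Gen 13 (rule 18): 00000000
Gen 14 (rule 106): 00000000
Gen 15 (rule 89): 11111111

Answer: 10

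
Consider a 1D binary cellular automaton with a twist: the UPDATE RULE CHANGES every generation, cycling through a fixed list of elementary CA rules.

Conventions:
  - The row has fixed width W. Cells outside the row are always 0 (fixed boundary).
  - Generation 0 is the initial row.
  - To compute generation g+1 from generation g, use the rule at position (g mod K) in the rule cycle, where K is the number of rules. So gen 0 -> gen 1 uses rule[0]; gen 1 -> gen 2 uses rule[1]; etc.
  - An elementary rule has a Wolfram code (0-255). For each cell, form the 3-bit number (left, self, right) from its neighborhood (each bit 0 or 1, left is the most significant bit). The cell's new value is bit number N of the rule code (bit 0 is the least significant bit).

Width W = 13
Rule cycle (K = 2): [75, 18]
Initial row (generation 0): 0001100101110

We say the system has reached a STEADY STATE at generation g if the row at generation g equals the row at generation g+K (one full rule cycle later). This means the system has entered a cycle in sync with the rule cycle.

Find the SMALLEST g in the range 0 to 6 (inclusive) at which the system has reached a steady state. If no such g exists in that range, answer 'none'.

Gen 0: 0001100101110
Gen 1 (rule 75): 1111101001010
Gen 2 (rule 18): 0000000110001
Gen 3 (rule 75): 1111111110110
Gen 4 (rule 18): 0000000000001
Gen 5 (rule 75): 1111111111110
Gen 6 (rule 18): 0000000000001
Gen 7 (rule 75): 1111111111110
Gen 8 (rule 18): 0000000000001

Answer: 4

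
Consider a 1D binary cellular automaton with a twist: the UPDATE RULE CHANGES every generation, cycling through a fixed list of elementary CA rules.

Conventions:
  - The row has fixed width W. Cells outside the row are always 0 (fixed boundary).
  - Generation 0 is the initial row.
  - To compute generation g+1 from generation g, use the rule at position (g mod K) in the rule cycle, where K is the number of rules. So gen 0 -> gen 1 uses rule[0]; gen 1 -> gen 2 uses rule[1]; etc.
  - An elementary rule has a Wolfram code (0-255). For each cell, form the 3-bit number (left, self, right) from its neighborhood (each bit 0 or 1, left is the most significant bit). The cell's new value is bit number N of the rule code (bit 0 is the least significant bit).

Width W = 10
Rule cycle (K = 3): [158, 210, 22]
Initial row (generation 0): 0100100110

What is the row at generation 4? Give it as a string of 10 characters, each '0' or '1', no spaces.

Answer: 1100000111

Derivation:
Gen 0: 0100100110
Gen 1 (rule 158): 1111111101
Gen 2 (rule 210): 0111111100
Gen 3 (rule 22): 1000000010
Gen 4 (rule 158): 1100000111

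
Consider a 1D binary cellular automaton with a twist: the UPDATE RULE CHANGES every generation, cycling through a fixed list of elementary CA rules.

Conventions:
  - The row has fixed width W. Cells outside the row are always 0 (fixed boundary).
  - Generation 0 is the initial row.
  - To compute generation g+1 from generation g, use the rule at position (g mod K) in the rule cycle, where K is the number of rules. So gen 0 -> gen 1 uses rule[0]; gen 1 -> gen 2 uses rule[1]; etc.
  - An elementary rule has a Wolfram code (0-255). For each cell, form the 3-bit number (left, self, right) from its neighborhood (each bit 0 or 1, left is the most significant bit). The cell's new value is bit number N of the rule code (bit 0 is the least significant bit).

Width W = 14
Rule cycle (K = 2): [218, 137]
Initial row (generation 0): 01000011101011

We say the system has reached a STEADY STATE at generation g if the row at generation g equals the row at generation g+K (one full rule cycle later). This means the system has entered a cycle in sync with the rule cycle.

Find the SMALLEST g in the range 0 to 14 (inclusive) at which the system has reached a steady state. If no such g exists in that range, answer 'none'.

Answer: 9

Derivation:
Gen 0: 01000011101011
Gen 1 (rule 218): 10100111100011
Gen 2 (rule 137): 00000111001010
Gen 3 (rule 218): 00001111110001
Gen 4 (rule 137): 11101111100100
Gen 5 (rule 218): 11101111111010
Gen 6 (rule 137): 11001111110000
Gen 7 (rule 218): 11111111111000
Gen 8 (rule 137): 11111111110011
Gen 9 (rule 218): 11111111111111
Gen 10 (rule 137): 11111111111110
Gen 11 (rule 218): 11111111111111
Gen 12 (rule 137): 11111111111110
Gen 13 (rule 218): 11111111111111
Gen 14 (rule 137): 11111111111110
Gen 15 (rule 218): 11111111111111
Gen 16 (rule 137): 11111111111110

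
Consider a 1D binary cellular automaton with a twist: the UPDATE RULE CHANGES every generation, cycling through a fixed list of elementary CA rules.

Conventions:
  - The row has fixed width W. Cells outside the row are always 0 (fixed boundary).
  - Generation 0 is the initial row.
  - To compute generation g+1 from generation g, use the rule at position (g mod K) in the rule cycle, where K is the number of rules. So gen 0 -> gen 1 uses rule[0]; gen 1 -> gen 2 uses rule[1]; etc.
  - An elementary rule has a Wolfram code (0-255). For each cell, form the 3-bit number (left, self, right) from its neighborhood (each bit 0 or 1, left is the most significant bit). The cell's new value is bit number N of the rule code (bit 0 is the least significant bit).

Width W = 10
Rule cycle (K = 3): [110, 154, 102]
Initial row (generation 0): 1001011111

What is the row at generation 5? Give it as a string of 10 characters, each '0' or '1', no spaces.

Answer: 1001010101

Derivation:
Gen 0: 1001011111
Gen 1 (rule 110): 1011110001
Gen 2 (rule 154): 0011101010
Gen 3 (rule 102): 0100111110
Gen 4 (rule 110): 1101100010
Gen 5 (rule 154): 1001010101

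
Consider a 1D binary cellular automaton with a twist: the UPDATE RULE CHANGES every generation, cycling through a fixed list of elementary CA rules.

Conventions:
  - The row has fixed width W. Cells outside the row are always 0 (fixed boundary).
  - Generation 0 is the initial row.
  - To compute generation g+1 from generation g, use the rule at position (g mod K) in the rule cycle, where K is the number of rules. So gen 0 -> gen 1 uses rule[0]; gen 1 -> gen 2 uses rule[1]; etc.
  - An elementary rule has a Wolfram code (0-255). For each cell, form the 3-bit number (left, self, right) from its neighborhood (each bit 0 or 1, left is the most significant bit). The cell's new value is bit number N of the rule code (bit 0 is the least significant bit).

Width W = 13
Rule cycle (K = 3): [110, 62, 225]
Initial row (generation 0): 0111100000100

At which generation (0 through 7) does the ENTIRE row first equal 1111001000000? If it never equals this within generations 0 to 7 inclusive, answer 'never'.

Gen 0: 0111100000100
Gen 1 (rule 110): 1100100001100
Gen 2 (rule 62): 1011110011010
Gen 3 (rule 225): 0101110001100
Gen 4 (rule 110): 1111010011100
Gen 5 (rule 62): 1000111110010
Gen 6 (rule 225): 0010011110000
Gen 7 (rule 110): 0110110010000

Answer: never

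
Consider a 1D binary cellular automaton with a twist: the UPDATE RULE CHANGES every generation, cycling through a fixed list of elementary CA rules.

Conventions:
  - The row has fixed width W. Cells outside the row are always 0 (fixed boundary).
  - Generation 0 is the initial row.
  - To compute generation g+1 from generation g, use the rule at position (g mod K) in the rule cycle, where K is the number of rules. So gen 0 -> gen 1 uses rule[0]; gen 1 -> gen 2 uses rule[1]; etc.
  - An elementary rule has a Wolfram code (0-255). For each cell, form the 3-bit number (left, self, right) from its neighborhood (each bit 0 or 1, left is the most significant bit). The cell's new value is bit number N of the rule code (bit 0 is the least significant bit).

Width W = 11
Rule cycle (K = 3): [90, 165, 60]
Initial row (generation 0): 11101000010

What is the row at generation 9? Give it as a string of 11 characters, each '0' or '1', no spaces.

Answer: 10000001011

Derivation:
Gen 0: 11101000010
Gen 1 (rule 90): 10100100101
Gen 2 (rule 165): 11100100111
Gen 3 (rule 60): 10010110100
Gen 4 (rule 90): 01100110010
Gen 5 (rule 165): 00000000010
Gen 6 (rule 60): 00000000011
Gen 7 (rule 90): 00000000111
Gen 8 (rule 165): 11111110010
Gen 9 (rule 60): 10000001011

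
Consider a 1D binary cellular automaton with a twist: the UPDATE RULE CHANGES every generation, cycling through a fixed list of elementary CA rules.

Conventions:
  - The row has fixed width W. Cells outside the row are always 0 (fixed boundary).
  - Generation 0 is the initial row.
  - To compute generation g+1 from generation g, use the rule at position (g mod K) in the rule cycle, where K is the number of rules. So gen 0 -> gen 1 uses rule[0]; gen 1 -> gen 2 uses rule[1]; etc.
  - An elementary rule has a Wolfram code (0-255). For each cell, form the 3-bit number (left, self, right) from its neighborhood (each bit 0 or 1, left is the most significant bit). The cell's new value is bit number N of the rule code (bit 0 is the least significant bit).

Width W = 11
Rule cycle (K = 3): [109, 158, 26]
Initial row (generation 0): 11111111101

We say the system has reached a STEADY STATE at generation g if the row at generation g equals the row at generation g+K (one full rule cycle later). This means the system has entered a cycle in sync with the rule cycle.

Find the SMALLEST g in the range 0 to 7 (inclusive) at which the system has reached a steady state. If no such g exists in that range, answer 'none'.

Answer: none

Derivation:
Gen 0: 11111111101
Gen 1 (rule 109): 10000000111
Gen 2 (rule 158): 11000001110
Gen 3 (rule 26): 10100011001
Gen 4 (rule 109): 11101011001
Gen 5 (rule 158): 11001010111
Gen 6 (rule 26): 10110000100
Gen 7 (rule 109): 11110110101
Gen 8 (rule 158): 11100100101
Gen 9 (rule 26): 10011011000
Gen 10 (rule 109): 10011111011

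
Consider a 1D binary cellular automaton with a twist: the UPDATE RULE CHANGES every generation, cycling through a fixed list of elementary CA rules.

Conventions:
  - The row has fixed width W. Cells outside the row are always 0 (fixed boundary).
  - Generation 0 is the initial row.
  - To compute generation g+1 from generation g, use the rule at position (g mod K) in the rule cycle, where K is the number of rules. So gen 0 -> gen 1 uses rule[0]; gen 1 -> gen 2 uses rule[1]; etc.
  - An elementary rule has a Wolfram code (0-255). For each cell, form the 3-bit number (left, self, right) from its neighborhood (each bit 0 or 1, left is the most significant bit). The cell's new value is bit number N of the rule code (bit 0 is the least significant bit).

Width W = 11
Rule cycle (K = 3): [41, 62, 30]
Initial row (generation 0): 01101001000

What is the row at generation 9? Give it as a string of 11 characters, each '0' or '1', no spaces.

Answer: 10101100010

Derivation:
Gen 0: 01101001000
Gen 1 (rule 41): 01010000011
Gen 2 (rule 62): 11111000110
Gen 3 (rule 30): 10000101101
Gen 4 (rule 41): 00110011010
Gen 5 (rule 62): 01101110111
Gen 6 (rule 30): 11001000100
Gen 7 (rule 41): 10000010001
Gen 8 (rule 62): 11000111011
Gen 9 (rule 30): 10101100010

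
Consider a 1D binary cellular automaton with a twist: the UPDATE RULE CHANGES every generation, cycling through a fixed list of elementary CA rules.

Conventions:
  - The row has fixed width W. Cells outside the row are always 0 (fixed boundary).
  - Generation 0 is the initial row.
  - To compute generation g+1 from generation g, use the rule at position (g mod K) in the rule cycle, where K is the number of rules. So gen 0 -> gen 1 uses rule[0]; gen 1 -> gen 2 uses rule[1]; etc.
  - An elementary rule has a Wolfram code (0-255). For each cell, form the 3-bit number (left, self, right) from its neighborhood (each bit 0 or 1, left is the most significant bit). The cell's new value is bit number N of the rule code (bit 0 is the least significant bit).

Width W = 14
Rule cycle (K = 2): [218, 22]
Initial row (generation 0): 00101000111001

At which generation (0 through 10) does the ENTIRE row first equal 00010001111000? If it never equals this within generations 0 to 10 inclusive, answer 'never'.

Answer: 8

Derivation:
Gen 0: 00101000111001
Gen 1 (rule 218): 01000101111110
Gen 2 (rule 22): 11101100000001
Gen 3 (rule 218): 11101110000010
Gen 4 (rule 22): 00000001000111
Gen 5 (rule 218): 00000010101111
Gen 6 (rule 22): 00000110100000
Gen 7 (rule 218): 00001110010000
Gen 8 (rule 22): 00010001111000
Gen 9 (rule 218): 00101011111100
Gen 10 (rule 22): 01101000000010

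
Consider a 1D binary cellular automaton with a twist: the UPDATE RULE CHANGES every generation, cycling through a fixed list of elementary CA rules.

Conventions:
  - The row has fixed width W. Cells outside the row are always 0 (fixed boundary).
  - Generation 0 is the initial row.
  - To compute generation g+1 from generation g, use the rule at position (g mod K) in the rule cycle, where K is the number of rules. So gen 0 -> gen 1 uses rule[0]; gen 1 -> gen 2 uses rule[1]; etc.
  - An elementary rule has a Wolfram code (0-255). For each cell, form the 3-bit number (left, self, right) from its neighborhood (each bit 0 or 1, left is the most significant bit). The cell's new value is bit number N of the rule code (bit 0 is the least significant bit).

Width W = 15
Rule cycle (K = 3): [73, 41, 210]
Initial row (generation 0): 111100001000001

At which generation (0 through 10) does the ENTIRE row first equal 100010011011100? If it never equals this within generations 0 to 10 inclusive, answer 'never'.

Gen 0: 111100001000001
Gen 1 (rule 73): 100101100011100
Gen 2 (rule 41): 000011001010001
Gen 3 (rule 210): 000101110001010
Gen 4 (rule 73): 110001010100000
Gen 5 (rule 41): 100100101001111
Gen 6 (rule 210): 011011000110111
Gen 7 (rule 73): 011011010110101
Gen 8 (rule 41): 010110101101010
Gen 9 (rule 210): 100010000100001
Gen 10 (rule 73): 001000110001100

Answer: never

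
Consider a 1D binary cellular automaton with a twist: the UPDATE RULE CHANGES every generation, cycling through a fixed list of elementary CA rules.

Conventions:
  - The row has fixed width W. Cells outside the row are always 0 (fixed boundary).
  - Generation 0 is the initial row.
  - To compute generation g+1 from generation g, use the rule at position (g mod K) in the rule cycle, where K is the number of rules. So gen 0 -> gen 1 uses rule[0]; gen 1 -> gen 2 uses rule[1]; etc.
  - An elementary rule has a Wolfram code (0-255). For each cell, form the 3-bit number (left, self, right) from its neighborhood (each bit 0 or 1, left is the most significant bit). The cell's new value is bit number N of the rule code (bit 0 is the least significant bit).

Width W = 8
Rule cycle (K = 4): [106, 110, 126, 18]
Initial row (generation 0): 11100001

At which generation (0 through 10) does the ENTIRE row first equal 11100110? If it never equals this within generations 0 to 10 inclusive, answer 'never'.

Answer: 2

Derivation:
Gen 0: 11100001
Gen 1 (rule 106): 10100010
Gen 2 (rule 110): 11100110
Gen 3 (rule 126): 10111111
Gen 4 (rule 18): 00000000
Gen 5 (rule 106): 00000000
Gen 6 (rule 110): 00000000
Gen 7 (rule 126): 00000000
Gen 8 (rule 18): 00000000
Gen 9 (rule 106): 00000000
Gen 10 (rule 110): 00000000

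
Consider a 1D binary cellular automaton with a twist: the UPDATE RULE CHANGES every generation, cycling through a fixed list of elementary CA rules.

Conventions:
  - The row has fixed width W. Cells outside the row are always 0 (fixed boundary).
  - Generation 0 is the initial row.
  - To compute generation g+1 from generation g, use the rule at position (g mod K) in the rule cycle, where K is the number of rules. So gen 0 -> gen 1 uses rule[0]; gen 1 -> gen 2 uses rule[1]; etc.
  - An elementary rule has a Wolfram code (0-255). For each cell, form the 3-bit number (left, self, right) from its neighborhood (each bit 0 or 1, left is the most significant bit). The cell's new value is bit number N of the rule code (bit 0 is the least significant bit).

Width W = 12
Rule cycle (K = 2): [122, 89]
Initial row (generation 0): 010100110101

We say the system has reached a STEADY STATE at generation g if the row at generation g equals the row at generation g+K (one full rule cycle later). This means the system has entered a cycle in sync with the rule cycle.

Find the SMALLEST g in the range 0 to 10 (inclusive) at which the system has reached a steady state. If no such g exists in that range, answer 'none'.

Gen 0: 010100110101
Gen 1 (rule 122): 101011111010
Gen 2 (rule 89): 000010001001
Gen 3 (rule 122): 000101010110
Gen 4 (rule 89): 110000000111
Gen 5 (rule 122): 111000001101
Gen 6 (rule 89): 101111101100
Gen 7 (rule 122): 011000111110
Gen 8 (rule 89): 011110100011
Gen 9 (rule 122): 110011010111
Gen 10 (rule 89): 111011000101
Gen 11 (rule 122): 101111101010
Gen 12 (rule 89): 001000100001

Answer: none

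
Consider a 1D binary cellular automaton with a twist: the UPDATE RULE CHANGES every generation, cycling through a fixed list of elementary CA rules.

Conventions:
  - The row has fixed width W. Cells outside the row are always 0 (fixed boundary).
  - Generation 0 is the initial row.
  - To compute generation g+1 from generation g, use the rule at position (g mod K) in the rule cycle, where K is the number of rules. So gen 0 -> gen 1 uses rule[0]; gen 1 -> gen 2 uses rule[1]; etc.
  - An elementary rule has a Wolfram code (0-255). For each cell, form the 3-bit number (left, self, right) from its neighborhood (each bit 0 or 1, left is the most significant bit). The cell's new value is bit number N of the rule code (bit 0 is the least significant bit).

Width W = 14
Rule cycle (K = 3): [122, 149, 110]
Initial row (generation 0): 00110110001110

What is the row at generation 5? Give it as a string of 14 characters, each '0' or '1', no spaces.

Gen 0: 00110110001110
Gen 1 (rule 122): 01111111011011
Gen 2 (rule 149): 00111110000000
Gen 3 (rule 110): 01100010000000
Gen 4 (rule 122): 11110101000000
Gen 5 (rule 149): 01100101111111

Answer: 01100101111111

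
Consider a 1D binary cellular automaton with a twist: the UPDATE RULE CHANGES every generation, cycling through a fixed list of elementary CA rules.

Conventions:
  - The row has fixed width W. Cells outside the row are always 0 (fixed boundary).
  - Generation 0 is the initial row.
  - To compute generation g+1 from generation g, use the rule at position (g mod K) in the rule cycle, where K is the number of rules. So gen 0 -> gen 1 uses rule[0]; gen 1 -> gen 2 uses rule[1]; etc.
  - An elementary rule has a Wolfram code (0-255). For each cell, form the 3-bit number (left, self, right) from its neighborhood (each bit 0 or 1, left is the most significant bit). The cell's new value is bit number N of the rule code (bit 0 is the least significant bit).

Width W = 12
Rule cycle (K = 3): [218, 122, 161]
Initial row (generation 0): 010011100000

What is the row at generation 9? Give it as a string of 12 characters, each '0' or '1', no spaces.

Gen 0: 010011100000
Gen 1 (rule 218): 101111110000
Gen 2 (rule 122): 011000011000
Gen 3 (rule 161): 000011000011
Gen 4 (rule 218): 000111100111
Gen 5 (rule 122): 001100111101
Gen 6 (rule 161): 100000011010
Gen 7 (rule 218): 010000111001
Gen 8 (rule 122): 101001101110
Gen 9 (rule 161): 010000010100

Answer: 010000010100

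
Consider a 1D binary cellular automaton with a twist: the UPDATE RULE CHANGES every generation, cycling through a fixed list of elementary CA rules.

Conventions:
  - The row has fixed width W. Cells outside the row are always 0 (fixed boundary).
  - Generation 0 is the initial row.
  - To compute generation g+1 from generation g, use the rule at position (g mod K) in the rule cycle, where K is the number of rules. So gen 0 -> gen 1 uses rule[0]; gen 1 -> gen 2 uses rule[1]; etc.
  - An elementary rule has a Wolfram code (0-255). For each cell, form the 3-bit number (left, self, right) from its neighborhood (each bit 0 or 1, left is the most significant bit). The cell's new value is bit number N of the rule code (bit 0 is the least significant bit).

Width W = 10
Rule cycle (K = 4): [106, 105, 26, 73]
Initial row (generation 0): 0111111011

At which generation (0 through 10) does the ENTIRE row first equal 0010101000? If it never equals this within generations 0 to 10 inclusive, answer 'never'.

Answer: 9

Derivation:
Gen 0: 0111111011
Gen 1 (rule 106): 1100001111
Gen 2 (rule 105): 1101101001
Gen 3 (rule 26): 1001000110
Gen 4 (rule 73): 0000010110
Gen 5 (rule 106): 0000101110
Gen 6 (rule 105): 1110011010
Gen 7 (rule 26): 1001110001
Gen 8 (rule 73): 0001010100
Gen 9 (rule 106): 0010101000
Gen 10 (rule 105): 1001010011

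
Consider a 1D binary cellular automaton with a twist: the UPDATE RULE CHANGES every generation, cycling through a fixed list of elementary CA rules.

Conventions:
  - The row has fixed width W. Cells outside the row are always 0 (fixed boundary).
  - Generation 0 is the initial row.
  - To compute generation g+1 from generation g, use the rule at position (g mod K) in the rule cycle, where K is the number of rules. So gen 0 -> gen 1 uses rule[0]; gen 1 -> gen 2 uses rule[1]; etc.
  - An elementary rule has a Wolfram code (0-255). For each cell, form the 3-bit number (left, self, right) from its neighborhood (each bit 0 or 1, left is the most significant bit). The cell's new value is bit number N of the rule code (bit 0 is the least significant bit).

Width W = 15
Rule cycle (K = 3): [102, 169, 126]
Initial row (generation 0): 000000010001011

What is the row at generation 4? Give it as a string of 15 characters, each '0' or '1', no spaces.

Gen 0: 000000010001011
Gen 1 (rule 102): 000000110011101
Gen 2 (rule 169): 111110100011010
Gen 3 (rule 126): 100011110111111
Gen 4 (rule 102): 100100011000001

Answer: 100100011000001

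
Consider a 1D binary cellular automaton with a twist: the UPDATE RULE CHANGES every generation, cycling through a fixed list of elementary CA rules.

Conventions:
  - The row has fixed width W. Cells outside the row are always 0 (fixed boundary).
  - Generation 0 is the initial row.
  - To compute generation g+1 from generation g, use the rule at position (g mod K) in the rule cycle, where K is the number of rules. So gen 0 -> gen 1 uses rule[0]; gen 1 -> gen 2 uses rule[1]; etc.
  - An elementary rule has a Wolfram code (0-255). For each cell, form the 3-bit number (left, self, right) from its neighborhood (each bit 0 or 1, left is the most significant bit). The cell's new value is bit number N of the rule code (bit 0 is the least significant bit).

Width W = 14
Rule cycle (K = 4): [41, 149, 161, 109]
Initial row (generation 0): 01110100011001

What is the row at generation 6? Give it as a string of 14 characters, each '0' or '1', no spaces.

Answer: 10111011110111

Derivation:
Gen 0: 01110100011001
Gen 1 (rule 41): 01001001010000
Gen 2 (rule 149): 01101101011111
Gen 3 (rule 161): 00010010101110
Gen 4 (rule 109): 11010011111010
Gen 5 (rule 41): 10100010000100
Gen 6 (rule 149): 10111011110111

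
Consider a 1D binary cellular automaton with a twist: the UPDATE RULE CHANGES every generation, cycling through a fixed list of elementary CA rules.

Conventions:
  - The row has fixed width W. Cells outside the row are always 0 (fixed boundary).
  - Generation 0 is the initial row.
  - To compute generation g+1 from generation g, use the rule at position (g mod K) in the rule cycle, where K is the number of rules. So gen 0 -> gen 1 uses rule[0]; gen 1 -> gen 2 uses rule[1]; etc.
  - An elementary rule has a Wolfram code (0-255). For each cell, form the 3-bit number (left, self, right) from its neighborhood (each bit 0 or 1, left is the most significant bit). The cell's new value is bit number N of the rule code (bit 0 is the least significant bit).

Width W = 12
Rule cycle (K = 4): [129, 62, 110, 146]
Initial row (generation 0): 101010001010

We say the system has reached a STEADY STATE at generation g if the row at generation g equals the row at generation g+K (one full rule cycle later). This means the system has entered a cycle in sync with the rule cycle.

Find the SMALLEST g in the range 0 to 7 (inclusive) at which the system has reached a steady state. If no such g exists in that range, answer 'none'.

Gen 0: 101010001010
Gen 1 (rule 129): 000000100000
Gen 2 (rule 62): 000001110000
Gen 3 (rule 110): 000011010000
Gen 4 (rule 146): 000100001000
Gen 5 (rule 129): 110001100011
Gen 6 (rule 62): 101011010110
Gen 7 (rule 110): 111111111110
Gen 8 (rule 146): 011111111101
Gen 9 (rule 129): 001111111000
Gen 10 (rule 62): 011000000100
Gen 11 (rule 110): 111000001100

Answer: none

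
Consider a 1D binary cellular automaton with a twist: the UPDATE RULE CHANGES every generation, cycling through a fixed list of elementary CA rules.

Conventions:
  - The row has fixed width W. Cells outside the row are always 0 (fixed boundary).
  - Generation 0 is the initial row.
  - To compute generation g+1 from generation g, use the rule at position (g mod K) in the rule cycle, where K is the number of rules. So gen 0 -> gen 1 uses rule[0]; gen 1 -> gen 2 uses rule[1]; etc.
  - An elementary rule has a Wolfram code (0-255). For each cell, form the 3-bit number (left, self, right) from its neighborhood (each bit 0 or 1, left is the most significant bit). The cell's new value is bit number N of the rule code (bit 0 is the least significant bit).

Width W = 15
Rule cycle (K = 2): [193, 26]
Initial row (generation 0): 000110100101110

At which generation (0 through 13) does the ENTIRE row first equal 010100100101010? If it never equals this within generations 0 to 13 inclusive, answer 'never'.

Answer: 12

Derivation:
Gen 0: 000110100101110
Gen 1 (rule 193): 110010000000110
Gen 2 (rule 26): 101101000001101
Gen 3 (rule 193): 000100011100100
Gen 4 (rule 26): 001010110011010
Gen 5 (rule 193): 100000010001000
Gen 6 (rule 26): 010000101010100
Gen 7 (rule 193): 000110000000001
Gen 8 (rule 26): 001101000000010
Gen 9 (rule 193): 100100011111000
Gen 10 (rule 26): 011010110000100
Gen 11 (rule 193): 001000010110001
Gen 12 (rule 26): 010100100101010
Gen 13 (rule 193): 000000000000000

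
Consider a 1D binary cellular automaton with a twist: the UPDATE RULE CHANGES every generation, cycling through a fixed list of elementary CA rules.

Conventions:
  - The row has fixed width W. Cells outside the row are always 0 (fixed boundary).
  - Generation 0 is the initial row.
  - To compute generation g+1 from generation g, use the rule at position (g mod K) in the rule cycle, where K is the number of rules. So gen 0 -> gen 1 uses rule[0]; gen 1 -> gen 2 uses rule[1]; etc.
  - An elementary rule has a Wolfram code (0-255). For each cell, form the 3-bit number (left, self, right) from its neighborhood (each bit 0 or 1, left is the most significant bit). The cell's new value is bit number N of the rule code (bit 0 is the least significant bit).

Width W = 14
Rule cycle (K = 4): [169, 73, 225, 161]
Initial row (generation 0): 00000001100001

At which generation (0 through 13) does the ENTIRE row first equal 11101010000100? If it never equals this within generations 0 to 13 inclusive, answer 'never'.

Gen 0: 00000001100001
Gen 1 (rule 169): 11111101001100
Gen 2 (rule 73): 10000100001101
Gen 3 (rule 225): 00110001100110
Gen 4 (rule 161): 10000100000000
Gen 5 (rule 169): 00110001111111
Gen 6 (rule 73): 10110101000001
Gen 7 (rule 225): 01011010011100
Gen 8 (rule 161): 00100100001001
Gen 9 (rule 169): 10000001100000
Gen 10 (rule 73): 00111101101111
Gen 11 (rule 225): 10011110110111
Gen 12 (rule 161): 00001101001010
Gen 13 (rule 169): 11101010000100

Answer: 13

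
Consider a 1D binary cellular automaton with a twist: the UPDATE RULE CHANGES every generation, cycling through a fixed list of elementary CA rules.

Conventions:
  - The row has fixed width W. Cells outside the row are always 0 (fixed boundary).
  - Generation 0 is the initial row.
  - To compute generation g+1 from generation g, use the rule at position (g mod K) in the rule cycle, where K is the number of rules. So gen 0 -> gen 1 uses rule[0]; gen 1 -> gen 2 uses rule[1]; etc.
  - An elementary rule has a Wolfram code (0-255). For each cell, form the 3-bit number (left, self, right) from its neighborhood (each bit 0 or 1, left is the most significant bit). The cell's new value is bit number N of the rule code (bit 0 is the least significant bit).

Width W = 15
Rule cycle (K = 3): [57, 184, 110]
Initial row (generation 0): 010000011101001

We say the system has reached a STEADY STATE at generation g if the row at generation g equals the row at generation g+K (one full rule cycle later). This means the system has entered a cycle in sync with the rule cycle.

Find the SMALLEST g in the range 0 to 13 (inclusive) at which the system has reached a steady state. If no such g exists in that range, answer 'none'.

Answer: none

Derivation:
Gen 0: 010000011101001
Gen 1 (rule 57): 001111010010100
Gen 2 (rule 184): 001110101001010
Gen 3 (rule 110): 011011111011110
Gen 4 (rule 57): 010110000110001
Gen 5 (rule 184): 001101000101000
Gen 6 (rule 110): 011111001111000
Gen 7 (rule 57): 010000101000111
Gen 8 (rule 184): 001000010100110
Gen 9 (rule 110): 011000111101110
Gen 10 (rule 57): 010110100011001
Gen 11 (rule 184): 001101010010100
Gen 12 (rule 110): 011111110111100
Gen 13 (rule 57): 010000001100011
Gen 14 (rule 184): 001000001010010
Gen 15 (rule 110): 011000011110110
Gen 16 (rule 57): 010111010001101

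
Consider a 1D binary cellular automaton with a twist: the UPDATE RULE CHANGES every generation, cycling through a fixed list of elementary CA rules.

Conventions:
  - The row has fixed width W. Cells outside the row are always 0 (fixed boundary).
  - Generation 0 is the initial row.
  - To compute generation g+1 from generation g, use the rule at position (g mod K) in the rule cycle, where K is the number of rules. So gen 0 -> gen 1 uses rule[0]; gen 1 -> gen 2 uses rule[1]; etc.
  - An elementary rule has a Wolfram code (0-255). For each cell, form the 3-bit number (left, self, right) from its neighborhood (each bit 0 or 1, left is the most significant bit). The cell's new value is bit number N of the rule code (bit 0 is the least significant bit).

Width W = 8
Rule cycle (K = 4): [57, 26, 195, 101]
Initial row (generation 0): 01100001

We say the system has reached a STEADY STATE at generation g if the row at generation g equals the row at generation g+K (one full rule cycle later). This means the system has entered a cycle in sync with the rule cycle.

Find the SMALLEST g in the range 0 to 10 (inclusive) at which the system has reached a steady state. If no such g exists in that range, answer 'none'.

Gen 0: 01100001
Gen 1 (rule 57): 01011100
Gen 2 (rule 26): 10010010
Gen 3 (rule 195): 00100100
Gen 4 (rule 101): 10100101
Gen 5 (rule 57): 01010010
Gen 6 (rule 26): 10001101
Gen 7 (rule 195): 00110100
Gen 8 (rule 101): 10011101
Gen 9 (rule 57): 01010010
Gen 10 (rule 26): 10001101
Gen 11 (rule 195): 00110100
Gen 12 (rule 101): 10011101
Gen 13 (rule 57): 01010010
Gen 14 (rule 26): 10001101

Answer: 5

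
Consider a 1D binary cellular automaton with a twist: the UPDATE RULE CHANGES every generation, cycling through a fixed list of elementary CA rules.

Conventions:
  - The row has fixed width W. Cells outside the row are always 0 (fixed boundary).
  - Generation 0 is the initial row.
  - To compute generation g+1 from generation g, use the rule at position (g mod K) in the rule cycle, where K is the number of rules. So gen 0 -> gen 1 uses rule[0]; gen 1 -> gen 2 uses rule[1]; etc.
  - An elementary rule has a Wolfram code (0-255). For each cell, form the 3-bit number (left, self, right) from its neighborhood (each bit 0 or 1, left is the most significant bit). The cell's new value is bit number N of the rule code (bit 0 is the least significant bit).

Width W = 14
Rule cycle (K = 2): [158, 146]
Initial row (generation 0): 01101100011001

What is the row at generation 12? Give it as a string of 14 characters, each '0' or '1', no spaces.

Gen 0: 01101100011001
Gen 1 (rule 158): 11001010110111
Gen 2 (rule 146): 00110000000010
Gen 3 (rule 158): 01101000000111
Gen 4 (rule 146): 10000100001010
Gen 5 (rule 158): 11001110011011
Gen 6 (rule 146): 00110101100000
Gen 7 (rule 158): 01100101010000
Gen 8 (rule 146): 10011000001000
Gen 9 (rule 158): 11110100011100
Gen 10 (rule 146): 01100010101010
Gen 11 (rule 158): 11010110101011
Gen 12 (rule 146): 00000000000000

Answer: 00000000000000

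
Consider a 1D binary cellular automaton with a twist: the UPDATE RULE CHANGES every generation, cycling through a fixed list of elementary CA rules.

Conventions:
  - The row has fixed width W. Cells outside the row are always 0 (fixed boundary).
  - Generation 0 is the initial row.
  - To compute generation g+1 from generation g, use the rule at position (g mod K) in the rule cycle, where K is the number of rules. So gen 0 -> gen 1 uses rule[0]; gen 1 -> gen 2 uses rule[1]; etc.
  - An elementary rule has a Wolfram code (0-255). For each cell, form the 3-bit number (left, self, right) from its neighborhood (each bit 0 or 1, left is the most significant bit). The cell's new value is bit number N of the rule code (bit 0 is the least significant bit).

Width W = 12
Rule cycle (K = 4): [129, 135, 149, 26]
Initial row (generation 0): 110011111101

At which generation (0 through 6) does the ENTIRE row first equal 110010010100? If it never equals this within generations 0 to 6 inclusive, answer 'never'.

Gen 0: 110011111101
Gen 1 (rule 129): 000001111000
Gen 2 (rule 135): 111110110011
Gen 3 (rule 149): 011100001000
Gen 4 (rule 26): 110010010100
Gen 5 (rule 129): 000000000001
Gen 6 (rule 135): 111111111111

Answer: 4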